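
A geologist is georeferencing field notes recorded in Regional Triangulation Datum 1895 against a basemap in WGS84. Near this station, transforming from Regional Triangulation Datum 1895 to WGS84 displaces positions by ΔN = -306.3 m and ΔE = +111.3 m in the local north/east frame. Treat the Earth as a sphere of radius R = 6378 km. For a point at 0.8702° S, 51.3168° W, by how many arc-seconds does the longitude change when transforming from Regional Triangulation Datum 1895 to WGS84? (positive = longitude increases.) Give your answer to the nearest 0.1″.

At latitude -0.8702°, cos φ = 0.999885.
One radian of longitude at latitude φ spans R cos φ, so Δλ = ΔE / (R cos φ) = 111.3 / (6378000 × 0.999885) = 1.7453e-05 rad = 3.600″.

Δλ = 3.6″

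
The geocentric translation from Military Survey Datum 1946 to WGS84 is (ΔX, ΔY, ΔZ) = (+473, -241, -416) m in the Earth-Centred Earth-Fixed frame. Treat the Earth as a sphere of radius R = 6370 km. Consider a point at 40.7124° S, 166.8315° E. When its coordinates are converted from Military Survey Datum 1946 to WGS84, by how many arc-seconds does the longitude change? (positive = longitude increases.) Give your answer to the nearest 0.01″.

sin φ = -0.652262, cos φ = 0.757993, sin λ = 0.227816, cos λ = -0.973704.
East component: ΔE = −sin λ·ΔX + cos λ·ΔY = −(0.227816)(473) + (-0.973704)(-241) = 126.91 m.
1° of latitude spans πR/180 = 111177 m; at latitude φ, 1° of longitude spans that × cos φ = 84271.8 m, so Δλ = 126.91 / 84271.8 × 3600 = 5.421″.

Δλ = 5.42″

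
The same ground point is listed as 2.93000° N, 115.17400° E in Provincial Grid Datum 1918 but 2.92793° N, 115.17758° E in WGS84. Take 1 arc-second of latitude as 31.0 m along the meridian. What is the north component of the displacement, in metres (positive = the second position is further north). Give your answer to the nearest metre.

Δφ = 2.92793° − 2.93000° = -0.00207°; Δλ = 115.17758° − 115.17400° = +0.00358°.
1° of latitude = 3600 × 31.00 = 111600 m.
ΔN = Δφ × 111600 = -231.0 m; ΔE = Δλ × 111600 × cos(2.93000°) = +0.00358 × 111600 × 0.998693 = 399.0 m.

ΔN = -231 m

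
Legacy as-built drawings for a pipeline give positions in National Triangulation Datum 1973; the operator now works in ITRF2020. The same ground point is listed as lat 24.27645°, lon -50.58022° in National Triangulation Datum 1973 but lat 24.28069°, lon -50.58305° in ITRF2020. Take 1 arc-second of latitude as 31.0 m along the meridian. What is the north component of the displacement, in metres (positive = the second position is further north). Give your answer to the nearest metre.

ΔN = 473 m

Δφ = 24.28069° − 24.27645° = +0.00424°; Δλ = -50.58305° − -50.58022° = -0.00283°.
1° of latitude = 3600 × 31.00 = 111600 m.
ΔN = Δφ × 111600 = 473.2 m; ΔE = Δλ × 111600 × cos(24.27645°) = -0.00283 × 111600 × 0.911572 = -287.9 m.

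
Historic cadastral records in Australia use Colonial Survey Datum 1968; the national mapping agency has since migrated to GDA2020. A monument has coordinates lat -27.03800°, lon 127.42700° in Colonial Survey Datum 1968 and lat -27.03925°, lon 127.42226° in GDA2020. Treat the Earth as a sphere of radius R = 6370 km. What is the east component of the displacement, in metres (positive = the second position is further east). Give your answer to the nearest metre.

Δφ = -27.03925° − -27.03800° = -0.00125°; Δλ = 127.42226° − 127.42700° = -0.00474°.
1° along a meridian = πR/180 = 111177 m.
ΔN = Δφ × 111177 = -139.0 m; ΔE = Δλ × 111177 × cos(-27.03800°) = -0.00474 × 111177 × 0.890705 = -469.4 m.

ΔE = -469 m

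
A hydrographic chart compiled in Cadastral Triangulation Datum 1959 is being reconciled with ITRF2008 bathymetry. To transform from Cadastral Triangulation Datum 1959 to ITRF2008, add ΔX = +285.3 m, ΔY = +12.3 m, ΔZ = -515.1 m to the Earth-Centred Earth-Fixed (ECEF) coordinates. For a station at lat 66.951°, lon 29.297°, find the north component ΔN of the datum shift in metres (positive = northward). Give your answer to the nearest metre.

At φ = 66.951°, λ = 29.297°: sin φ = 0.920170, cos φ = 0.391518, sin λ = 0.489337, cos λ = 0.872095.
ΔN = −sin φ cos λ·ΔX − sin φ sin λ·ΔY + cos φ·ΔZ = −(0.920170)(0.872095)(285.3) − (0.920170)(0.489337)(12.3) + (0.391518)(-515.1) = -436.16 m.

ΔN = -436 m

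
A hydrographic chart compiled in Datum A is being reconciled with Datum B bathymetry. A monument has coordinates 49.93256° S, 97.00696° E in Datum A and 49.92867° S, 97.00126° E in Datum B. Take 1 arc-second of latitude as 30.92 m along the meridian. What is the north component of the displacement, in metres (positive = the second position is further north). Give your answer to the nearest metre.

Δφ = -49.92867° − -49.93256° = +0.00389°; Δλ = 97.00126° − 97.00696° = -0.00570°.
1° of latitude = 3600 × 30.92 = 111312 m.
ΔN = Δφ × 111312 = 433.0 m; ΔE = Δλ × 111312 × cos(-49.93256°) = -0.00570 × 111312 × 0.643689 = -408.4 m.

ΔN = 433 m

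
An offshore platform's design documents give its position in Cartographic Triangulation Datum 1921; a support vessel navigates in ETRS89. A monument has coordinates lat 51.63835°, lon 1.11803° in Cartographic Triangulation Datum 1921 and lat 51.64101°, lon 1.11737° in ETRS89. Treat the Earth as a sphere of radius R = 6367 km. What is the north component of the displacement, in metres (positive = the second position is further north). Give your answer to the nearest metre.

ΔN = 296 m

Δφ = 51.64101° − 51.63835° = +0.00266°; Δλ = 1.11737° − 1.11803° = -0.00066°.
1° along a meridian = πR/180 = 111125 m.
ΔN = Δφ × 111125 = 295.6 m; ΔE = Δλ × 111125 × cos(51.63835°) = -0.00066 × 111125 × 0.620623 = -45.5 m.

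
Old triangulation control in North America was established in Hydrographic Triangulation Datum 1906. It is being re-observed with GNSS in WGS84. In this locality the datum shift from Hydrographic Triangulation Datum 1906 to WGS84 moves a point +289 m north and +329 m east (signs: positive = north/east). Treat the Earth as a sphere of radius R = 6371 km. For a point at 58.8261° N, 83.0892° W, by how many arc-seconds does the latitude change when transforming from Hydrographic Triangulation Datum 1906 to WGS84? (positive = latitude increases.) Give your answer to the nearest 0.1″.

Δφ = 9.4″

On a sphere of radius R, 1 rad of latitude = R, so Δφ = ΔN / R = 289.0 / 6371000 = 4.5362e-05 rad = 9.357″.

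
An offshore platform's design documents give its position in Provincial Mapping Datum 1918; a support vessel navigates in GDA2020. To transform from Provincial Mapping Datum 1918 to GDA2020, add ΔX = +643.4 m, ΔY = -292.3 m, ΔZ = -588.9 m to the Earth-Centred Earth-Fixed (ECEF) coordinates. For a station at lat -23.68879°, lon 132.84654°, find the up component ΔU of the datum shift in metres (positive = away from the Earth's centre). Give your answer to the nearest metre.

ΔU = -360 m

At φ = -23.68879°, λ = 132.84654°: sin φ = -0.401769, cos φ = 0.915741, sin λ = 0.733178, cos λ = -0.680037.
ΔU = cos φ cos λ·ΔX + cos φ sin λ·ΔY + sin φ·ΔZ = (0.915741)(-0.680037)(643.4) + (0.915741)(0.733178)(-292.3) + (-0.401769)(-588.9) = -360.32 m.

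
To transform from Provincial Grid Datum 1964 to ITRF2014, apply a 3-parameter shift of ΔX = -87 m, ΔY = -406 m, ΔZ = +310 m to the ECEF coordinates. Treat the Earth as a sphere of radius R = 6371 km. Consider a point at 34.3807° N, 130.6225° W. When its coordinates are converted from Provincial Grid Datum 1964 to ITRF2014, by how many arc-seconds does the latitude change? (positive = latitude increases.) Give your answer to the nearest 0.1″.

Δφ = 1.6″

sin φ = 0.564689, cos φ = 0.825304, sin λ = -0.759016, cos λ = -0.651072.
North component: ΔN = −sin φ cos λ·ΔX − sin φ sin λ·ΔY + cos φ·ΔZ = −(0.564689)(-0.651072)(-87) − (0.564689)(-0.759016)(-406) + (0.825304)(310) = 49.84 m.
1° of latitude spans πR/180 = 111195 m, so Δφ = 49.84 / 111195 × 3600 = 1.614″.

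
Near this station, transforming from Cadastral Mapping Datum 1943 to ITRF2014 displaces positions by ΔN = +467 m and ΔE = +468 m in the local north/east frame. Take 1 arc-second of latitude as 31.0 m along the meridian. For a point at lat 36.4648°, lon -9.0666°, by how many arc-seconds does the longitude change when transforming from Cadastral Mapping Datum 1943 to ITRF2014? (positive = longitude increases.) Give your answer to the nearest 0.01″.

Δλ = 18.77″

At latitude 36.4648°, cos φ = 0.804222.
1″ of longitude at this latitude = 31.00 × cos φ = 24.9309 m, so Δλ = 468.0 / 24.9309 = 18.772″.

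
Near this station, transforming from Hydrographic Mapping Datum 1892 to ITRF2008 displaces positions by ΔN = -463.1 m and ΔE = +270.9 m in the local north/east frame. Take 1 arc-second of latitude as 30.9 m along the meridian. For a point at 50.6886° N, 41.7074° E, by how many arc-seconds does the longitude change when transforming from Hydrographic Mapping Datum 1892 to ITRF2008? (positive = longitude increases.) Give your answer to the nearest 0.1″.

At latitude 50.6886°, cos φ = 0.633535.
1″ of longitude at this latitude = 30.90 × cos φ = 19.5762 m, so Δλ = 270.9 / 19.5762 = 13.838″.

Δλ = 13.8″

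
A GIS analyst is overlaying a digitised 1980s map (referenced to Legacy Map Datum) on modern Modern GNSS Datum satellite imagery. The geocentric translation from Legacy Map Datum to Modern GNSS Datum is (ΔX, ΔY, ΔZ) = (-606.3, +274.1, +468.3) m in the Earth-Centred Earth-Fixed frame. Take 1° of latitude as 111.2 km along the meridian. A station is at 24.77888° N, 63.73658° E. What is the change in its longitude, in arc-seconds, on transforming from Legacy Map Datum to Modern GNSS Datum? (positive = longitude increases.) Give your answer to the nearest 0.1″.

sin φ = 0.419117, cos φ = 0.907932, sin λ = 0.896769, cos λ = 0.442499.
East component: ΔE = −sin λ·ΔX + cos λ·ΔY = −(0.896769)(-606.3) + (0.442499)(274.1) = 665.00 m.
1° of latitude spans 111200 m; at latitude φ, 1° of longitude spans that × cos φ = 100962.0 m, so Δλ = 665.00 / 100962.0 × 3600 = 23.712″.

Δλ = 23.7″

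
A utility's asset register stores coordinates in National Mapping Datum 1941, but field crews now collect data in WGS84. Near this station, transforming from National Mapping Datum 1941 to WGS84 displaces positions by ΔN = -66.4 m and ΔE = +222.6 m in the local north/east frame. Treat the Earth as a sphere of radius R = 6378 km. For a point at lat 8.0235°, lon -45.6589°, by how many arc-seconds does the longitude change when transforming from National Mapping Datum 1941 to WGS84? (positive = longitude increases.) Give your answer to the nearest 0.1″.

Δλ = 7.3″

At latitude 8.0235°, cos φ = 0.990211.
One radian of longitude at latitude φ spans R cos φ, so Δλ = ΔE / (R cos φ) = 222.6 / (6378000 × 0.990211) = 3.5246e-05 rad = 7.270″.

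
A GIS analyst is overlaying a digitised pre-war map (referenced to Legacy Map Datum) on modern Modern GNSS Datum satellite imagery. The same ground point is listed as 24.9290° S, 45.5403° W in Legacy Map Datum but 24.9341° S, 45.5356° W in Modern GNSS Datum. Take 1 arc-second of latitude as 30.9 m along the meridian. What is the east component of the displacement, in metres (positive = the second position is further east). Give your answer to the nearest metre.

Δφ = -24.9341° − -24.9290° = -0.0051°; Δλ = -45.5356° − -45.5403° = +0.0047°.
1° of latitude = 3600 × 30.90 = 111240 m.
ΔN = Δφ × 111240 = -567.3 m; ΔE = Δλ × 111240 × cos(-24.9290°) = +0.0047 × 111240 × 0.906831 = 474.1 m.

ΔE = 474 m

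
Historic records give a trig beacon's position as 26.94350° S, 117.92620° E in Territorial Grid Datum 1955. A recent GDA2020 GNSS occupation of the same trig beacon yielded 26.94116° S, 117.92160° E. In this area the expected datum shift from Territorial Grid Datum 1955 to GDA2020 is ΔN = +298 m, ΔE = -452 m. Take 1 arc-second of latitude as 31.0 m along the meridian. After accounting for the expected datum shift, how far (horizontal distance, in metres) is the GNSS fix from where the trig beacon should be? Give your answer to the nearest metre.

Observed coordinate differences: Δφ = +0.00234°, Δλ = -0.00460°.
Converting to metres (1° lat = 111600 m, cos φ = 0.891454): observed ΔN = 261.1 m, observed ΔE = -457.6 m.
Subtracting the expected shift leaves a residual of 261.1 − (298) = -36.9 m north and -457.6 − (-452) = -5.6 m east.
Residual distance = √((-36.9)² + (-5.6)²) = 37.3 m.

37 m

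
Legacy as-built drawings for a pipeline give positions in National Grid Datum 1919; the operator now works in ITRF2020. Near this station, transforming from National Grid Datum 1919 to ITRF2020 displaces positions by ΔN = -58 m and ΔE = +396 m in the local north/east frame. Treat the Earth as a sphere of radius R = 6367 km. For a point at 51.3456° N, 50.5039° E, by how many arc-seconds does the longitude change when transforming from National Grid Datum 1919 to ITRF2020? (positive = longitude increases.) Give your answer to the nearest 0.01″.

Δλ = 20.54″

At latitude 51.3456°, cos φ = 0.624621.
One radian of longitude at latitude φ spans R cos φ, so Δλ = ΔE / (R cos φ) = 396.0 / (6367000 × 0.624621) = 9.9573e-05 rad = 20.538″.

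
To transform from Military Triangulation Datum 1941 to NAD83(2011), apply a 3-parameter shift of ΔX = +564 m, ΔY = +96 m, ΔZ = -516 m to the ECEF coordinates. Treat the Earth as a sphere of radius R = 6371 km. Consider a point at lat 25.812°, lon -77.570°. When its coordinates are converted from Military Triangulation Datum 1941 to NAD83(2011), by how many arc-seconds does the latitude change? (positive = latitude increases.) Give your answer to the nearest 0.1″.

Δφ = -15.4″

sin φ = 0.435420, cos φ = 0.900228, sin λ = -0.976560, cos λ = 0.215247.
North component: ΔN = −sin φ cos λ·ΔX − sin φ sin λ·ΔY + cos φ·ΔZ = −(0.435420)(0.215247)(564) − (0.435420)(-0.976560)(96) + (0.900228)(-516) = -476.56 m.
1° of latitude spans πR/180 = 111195 m, so Δφ = -476.56 / 111195 × 3600 = -15.429″.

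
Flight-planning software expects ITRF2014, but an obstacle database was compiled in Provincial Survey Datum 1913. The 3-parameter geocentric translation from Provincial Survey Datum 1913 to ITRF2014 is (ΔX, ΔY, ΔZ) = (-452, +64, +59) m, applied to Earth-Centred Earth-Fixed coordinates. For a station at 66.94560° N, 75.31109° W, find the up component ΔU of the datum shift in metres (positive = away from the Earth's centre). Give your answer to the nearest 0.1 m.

ΔU = -14.8 m

At φ = 66.94560°, λ = -75.31109°: sin φ = 0.920133, cos φ = 0.391605, sin λ = -0.967317, cos λ = 0.253571.
ΔU = cos φ cos λ·ΔX + cos φ sin λ·ΔY + sin φ·ΔZ = (0.391605)(0.253571)(-452) + (0.391605)(-0.967317)(64) + (0.920133)(59) = -14.84 m.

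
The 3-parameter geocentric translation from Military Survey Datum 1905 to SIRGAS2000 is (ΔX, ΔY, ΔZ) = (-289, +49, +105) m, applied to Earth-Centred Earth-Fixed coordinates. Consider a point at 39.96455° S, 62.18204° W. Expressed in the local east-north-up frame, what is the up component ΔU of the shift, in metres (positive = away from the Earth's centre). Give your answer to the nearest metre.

At φ = -39.96455°, λ = -62.18204°: sin φ = -0.642314, cos φ = 0.766442, sin λ = -0.884435, cos λ = 0.466664.
ΔU = cos φ cos λ·ΔX + cos φ sin λ·ΔY + sin φ·ΔZ = (0.766442)(0.466664)(-289) + (0.766442)(-0.884435)(49) + (-0.642314)(105) = -204.03 m.

ΔU = -204 m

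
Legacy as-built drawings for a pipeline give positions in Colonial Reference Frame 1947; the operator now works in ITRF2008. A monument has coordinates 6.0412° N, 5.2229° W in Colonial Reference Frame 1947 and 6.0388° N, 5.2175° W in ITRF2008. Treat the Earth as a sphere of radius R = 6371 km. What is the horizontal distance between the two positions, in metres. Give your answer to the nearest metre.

654 m

Δφ = 6.0388° − 6.0412° = -0.0024°; Δλ = -5.2175° − -5.2229° = +0.0054°.
1° along a meridian = πR/180 = 111195 m.
ΔN = Δφ × 111195 = -266.9 m; ΔE = Δλ × 111195 × cos(6.0412°) = +0.0054 × 111195 × 0.994446 = 597.1 m.
Distance = √(ΔE² + ΔN²) = √(597.1² + (-266.9)²) = 654.0 m.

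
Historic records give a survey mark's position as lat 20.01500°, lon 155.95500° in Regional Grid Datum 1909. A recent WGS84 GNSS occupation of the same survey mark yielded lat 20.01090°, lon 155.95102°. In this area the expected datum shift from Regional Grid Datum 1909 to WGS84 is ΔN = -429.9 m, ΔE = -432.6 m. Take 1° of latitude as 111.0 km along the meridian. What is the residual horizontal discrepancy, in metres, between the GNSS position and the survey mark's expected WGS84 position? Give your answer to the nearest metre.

31 m

Observed coordinate differences: Δφ = -0.00410°, Δλ = -0.00398°.
Converting to metres (1° lat = 111000 m, cos φ = 0.939603): observed ΔN = -455.1 m, observed ΔE = -415.1 m.
Subtracting the expected shift leaves a residual of -455.1 − (-429.9) = -25.2 m north and -415.1 − (-432.6) = 17.5 m east.
Residual distance = √((-25.2)² + 17.5²) = 30.7 m.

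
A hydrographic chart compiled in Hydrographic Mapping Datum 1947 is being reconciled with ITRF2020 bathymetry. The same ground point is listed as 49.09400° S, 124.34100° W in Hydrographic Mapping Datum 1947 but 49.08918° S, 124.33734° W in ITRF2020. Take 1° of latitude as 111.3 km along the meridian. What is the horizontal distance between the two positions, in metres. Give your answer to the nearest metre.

599 m

Δφ = -49.08918° − -49.09400° = +0.00482°; Δλ = -124.33734° − -124.34100° = +0.00366°.
ΔN = Δφ × 111300 = 536.5 m; ΔE = Δλ × 111300 × cos(-49.09400°) = +0.00366 × 111300 × 0.654820 = 266.7 m.
Distance = √(ΔE² + ΔN²) = √(266.7² + 536.5²) = 599.1 m.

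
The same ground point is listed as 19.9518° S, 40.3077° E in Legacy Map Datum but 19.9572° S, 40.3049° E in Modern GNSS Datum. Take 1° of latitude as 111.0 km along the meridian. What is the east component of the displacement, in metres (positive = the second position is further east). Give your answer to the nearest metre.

Δφ = -19.9572° − -19.9518° = -0.0054°; Δλ = 40.3049° − 40.3077° = -0.0028°.
ΔN = Δφ × 111000 = -599.4 m; ΔE = Δλ × 111000 × cos(-19.9518°) = -0.0028 × 111000 × 0.939980 = -292.1 m.

ΔE = -292 m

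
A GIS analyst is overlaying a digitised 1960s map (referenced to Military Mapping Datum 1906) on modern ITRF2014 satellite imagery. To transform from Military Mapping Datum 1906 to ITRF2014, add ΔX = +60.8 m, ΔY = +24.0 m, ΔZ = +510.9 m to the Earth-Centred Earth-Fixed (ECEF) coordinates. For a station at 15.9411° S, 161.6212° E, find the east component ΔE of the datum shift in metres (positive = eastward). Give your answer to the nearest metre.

At φ = -15.9411°, λ = 161.6212°: sin φ = -0.274649, cos φ = 0.961545, sin λ = 0.315298, cos λ = -0.948993.
ΔE = −sin λ·ΔX + cos λ·ΔY = −(0.315298)·(60.8) + (-0.948993)·(24.0) = -41.95 m.

ΔE = -42 m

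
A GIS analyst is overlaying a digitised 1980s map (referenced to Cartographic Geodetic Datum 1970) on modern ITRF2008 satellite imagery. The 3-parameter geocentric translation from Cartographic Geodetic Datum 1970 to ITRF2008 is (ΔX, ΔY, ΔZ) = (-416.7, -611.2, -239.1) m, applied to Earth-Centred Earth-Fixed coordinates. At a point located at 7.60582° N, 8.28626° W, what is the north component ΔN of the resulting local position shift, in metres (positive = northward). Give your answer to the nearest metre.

The local north axis is (−sin φ cos λ, −sin φ sin λ, cos φ), giving ΔN = 54.577 − 11.659 − 236.996 = -194.08 m.

ΔN = -194 m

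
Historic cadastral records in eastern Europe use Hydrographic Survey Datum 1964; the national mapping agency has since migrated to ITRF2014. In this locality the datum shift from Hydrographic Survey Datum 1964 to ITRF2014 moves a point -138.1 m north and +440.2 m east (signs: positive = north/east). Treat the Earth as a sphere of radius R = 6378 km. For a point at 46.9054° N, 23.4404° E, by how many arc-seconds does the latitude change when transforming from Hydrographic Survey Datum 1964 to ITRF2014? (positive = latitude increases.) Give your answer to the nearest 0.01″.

On a sphere of radius R, 1 rad of latitude = R, so Δφ = ΔN / R = -138.1 / 6378000 = -2.1653e-05 rad = -4.466″.

Δφ = -4.47″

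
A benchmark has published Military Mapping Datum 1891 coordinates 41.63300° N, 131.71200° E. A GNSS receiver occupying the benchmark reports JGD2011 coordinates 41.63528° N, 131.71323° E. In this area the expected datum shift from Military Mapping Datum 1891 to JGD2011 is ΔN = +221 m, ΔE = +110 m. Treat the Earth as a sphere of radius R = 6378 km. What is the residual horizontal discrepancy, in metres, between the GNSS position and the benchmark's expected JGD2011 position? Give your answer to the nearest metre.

Observed coordinate differences: Δφ = +0.00228°, Δλ = +0.00123°.
Converting to metres (1° lat = 111317 m, cos φ = 0.747416): observed ΔN = 253.8 m, observed ΔE = 102.3 m.
Subtracting the expected shift leaves a residual of 253.8 − (221) = 32.8 m north and 102.3 − (110) = -7.7 m east.
Residual distance = √(32.8² + (-7.7)²) = 33.7 m.

34 m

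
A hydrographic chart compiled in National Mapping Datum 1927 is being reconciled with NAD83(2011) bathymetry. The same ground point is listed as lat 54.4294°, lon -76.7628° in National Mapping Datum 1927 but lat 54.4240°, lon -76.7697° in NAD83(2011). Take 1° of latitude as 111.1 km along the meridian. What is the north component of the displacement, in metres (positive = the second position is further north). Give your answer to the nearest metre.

ΔN = -600 m

Δφ = 54.4240° − 54.4294° = -0.0054°; Δλ = -76.7697° − -76.7628° = -0.0069°.
ΔN = Δφ × 111100 = -599.9 m; ΔE = Δλ × 111100 × cos(54.4294°) = -0.0069 × 111100 × 0.581706 = -445.9 m.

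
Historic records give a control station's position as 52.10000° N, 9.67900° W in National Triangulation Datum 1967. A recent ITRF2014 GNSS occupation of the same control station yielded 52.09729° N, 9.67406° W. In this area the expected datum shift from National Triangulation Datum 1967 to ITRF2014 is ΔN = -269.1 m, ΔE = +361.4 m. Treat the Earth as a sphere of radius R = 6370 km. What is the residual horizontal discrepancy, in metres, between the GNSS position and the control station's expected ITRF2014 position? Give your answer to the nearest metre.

40 m

Observed coordinate differences: Δφ = -0.00271°, Δλ = +0.00494°.
Converting to metres (1° lat = 111177 m, cos φ = 0.614285): observed ΔN = -301.3 m, observed ΔE = 337.4 m.
Subtracting the expected shift leaves a residual of -301.3 − (-269.1) = -32.2 m north and 337.4 − (361.4) = -24.0 m east.
Residual distance = √((-32.2)² + (-24.0)²) = 40.2 m.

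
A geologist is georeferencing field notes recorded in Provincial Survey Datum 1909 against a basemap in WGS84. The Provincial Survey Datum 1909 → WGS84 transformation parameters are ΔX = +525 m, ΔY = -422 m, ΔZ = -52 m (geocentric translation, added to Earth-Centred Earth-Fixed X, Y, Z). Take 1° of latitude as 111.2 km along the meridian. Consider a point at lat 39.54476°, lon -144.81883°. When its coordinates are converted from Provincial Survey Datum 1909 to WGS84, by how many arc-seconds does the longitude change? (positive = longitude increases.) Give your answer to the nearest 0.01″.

Δλ = 27.18″

sin φ = 0.636681, cos φ = 0.771127, sin λ = -0.576164, cos λ = -0.817334.
East component: ΔE = −sin λ·ΔX + cos λ·ΔY = −(-0.576164)(525) + (-0.817334)(-422) = 647.40 m.
1° of latitude spans 111200 m; at latitude φ, 1° of longitude spans that × cos φ = 85749.4 m, so Δλ = 647.40 / 85749.4 × 3600 = 27.180″.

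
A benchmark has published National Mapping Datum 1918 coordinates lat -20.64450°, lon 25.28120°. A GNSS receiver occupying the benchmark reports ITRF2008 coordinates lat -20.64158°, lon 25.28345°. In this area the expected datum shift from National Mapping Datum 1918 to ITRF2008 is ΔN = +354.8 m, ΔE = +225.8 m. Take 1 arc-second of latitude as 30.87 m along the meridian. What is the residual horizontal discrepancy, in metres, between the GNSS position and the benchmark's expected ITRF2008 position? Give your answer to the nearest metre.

31 m

Observed coordinate differences: Δφ = +0.00292°, Δλ = +0.00225°.
Converting to metres (1° lat = 111132 m, cos φ = 0.935786): observed ΔN = 324.5 m, observed ΔE = 234.0 m.
Subtracting the expected shift leaves a residual of 324.5 − (354.8) = -30.3 m north and 234.0 − (225.8) = 8.2 m east.
Residual distance = √((-30.3)² + 8.2²) = 31.4 m.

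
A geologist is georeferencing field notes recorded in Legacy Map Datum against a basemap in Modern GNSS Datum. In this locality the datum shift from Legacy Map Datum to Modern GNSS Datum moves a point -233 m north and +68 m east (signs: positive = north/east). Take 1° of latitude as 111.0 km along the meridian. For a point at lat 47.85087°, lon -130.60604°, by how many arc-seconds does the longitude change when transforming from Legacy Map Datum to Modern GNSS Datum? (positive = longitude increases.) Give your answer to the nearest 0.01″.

At latitude 47.85087°, cos φ = 0.671063.
1° of longitude at this latitude = 111.0 × cos φ = 74.49 km, so Δλ = 68.0 / 74487.9 = 0.0009129° = 3.286″.

Δλ = 3.29″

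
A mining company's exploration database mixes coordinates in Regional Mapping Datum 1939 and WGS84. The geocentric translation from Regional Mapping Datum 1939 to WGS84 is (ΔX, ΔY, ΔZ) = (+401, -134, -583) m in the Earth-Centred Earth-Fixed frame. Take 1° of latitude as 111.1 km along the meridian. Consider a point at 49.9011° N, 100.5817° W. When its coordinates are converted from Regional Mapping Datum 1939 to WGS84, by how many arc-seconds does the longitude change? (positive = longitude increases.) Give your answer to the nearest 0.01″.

sin φ = 0.764934, cos φ = 0.644109, sin λ = -0.982994, cos λ = -0.183637.
East component: ΔE = −sin λ·ΔX + cos λ·ΔY = −(-0.982994)(401) + (-0.183637)(-134) = 418.79 m.
1° of latitude spans 111100 m; at latitude φ, 1° of longitude spans that × cos φ = 71560.5 m, so Δλ = 418.79 / 71560.5 × 3600 = 21.068″.

Δλ = 21.07″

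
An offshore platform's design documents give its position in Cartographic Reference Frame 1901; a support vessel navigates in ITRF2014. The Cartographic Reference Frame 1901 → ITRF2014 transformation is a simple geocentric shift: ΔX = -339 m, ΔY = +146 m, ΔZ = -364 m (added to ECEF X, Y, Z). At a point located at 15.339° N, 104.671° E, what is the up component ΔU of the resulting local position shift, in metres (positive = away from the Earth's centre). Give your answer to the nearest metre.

At φ = 15.339°, λ = 104.671°: sin φ = 0.264530, cos φ = 0.964378, sin λ = 0.967396, cos λ = -0.253268.
ΔU = cos φ cos λ·ΔX + cos φ sin λ·ΔY + sin φ·ΔZ = (0.964378)(-0.253268)(-339) + (0.964378)(0.967396)(146) + (0.264530)(-364) = 122.72 m.

ΔU = 123 m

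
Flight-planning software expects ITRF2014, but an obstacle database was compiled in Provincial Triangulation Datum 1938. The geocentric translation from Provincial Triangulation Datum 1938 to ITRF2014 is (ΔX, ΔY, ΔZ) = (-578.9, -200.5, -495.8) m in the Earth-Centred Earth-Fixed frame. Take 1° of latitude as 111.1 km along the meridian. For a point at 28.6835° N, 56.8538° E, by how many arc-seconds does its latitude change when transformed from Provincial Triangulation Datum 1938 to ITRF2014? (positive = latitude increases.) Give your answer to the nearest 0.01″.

sin φ = 0.479971, cos φ = 0.877284, sin λ = 0.837278, cos λ = 0.546777.
North component: ΔN = −sin φ cos λ·ΔX − sin φ sin λ·ΔY + cos φ·ΔZ = −(0.479971)(0.546777)(-578.9) − (0.479971)(0.837278)(-200.5) + (0.877284)(-495.8) = -202.46 m.
1° of latitude spans 111100 m, so Δφ = -202.46 / 111100 × 3600 = -6.560″.

Δφ = -6.56″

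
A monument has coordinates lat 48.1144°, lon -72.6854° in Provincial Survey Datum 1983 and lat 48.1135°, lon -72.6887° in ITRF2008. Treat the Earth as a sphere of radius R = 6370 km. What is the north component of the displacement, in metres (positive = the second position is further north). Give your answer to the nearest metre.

Δφ = 48.1135° − 48.1144° = -0.0009°; Δλ = -72.6887° − -72.6854° = -0.0033°.
1° along a meridian = πR/180 = 111177 m.
ΔN = Δφ × 111177 = -100.1 m; ΔE = Δλ × 111177 × cos(48.1144°) = -0.0033 × 111177 × 0.667645 = -244.9 m.

ΔN = -100 m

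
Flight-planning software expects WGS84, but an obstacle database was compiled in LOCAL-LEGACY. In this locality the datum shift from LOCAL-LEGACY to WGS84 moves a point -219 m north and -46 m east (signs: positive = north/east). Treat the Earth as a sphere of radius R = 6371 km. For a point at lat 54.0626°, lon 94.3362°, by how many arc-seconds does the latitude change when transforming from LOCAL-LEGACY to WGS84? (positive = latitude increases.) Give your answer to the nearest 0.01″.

On a sphere of radius R, 1 rad of latitude = R, so Δφ = ΔN / R = -219.0 / 6371000 = -3.4375e-05 rad = -7.090″.

Δφ = -7.09″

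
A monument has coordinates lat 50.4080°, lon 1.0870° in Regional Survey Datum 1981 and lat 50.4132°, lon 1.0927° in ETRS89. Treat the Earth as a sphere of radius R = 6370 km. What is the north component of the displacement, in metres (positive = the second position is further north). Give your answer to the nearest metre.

Δφ = 50.4132° − 50.4080° = +0.0052°; Δλ = 1.0927° − 1.0870° = +0.0057°.
1° along a meridian = πR/180 = 111177 m.
ΔN = Δφ × 111177 = 578.1 m; ΔE = Δλ × 111177 × cos(50.4080°) = +0.0057 × 111177 × 0.637316 = 403.9 m.

ΔN = 578 m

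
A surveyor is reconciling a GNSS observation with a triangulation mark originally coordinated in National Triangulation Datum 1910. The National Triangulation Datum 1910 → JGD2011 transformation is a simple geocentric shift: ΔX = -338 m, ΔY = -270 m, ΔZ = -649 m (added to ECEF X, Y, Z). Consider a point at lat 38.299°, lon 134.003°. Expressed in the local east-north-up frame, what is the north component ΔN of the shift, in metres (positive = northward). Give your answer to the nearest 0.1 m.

The local north axis is (−sin φ cos λ, −sin φ sin λ, cos φ), giving ΔN = -145.525 + 120.366 − 509.327 = -534.49 m.

ΔN = -534.5 m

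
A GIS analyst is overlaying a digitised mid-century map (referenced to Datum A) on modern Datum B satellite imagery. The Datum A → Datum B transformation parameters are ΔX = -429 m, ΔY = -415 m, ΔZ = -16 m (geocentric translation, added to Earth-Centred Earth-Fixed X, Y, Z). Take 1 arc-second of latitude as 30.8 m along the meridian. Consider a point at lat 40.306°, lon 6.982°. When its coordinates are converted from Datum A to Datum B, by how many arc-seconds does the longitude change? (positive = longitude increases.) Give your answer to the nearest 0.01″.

Δλ = -15.32″

sin φ = 0.646870, cos φ = 0.762601, sin λ = 0.121558, cos λ = 0.992584.
East component: ΔE = −sin λ·ΔX + cos λ·ΔY = −(0.121558)(-429) + (0.992584)(-415) = -359.77 m.
1° of latitude spans 3600 × 30.80 = 110880 m; at latitude φ, 1° of longitude spans that × cos φ = 84557.2 m, so Δλ = -359.77 / 84557.2 × 3600 = -15.317″.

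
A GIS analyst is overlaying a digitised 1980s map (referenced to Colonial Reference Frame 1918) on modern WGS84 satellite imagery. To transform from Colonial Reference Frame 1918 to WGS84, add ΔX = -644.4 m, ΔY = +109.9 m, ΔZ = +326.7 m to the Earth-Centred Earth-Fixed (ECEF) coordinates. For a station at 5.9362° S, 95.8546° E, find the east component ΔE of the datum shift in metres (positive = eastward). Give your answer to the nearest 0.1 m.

At φ = -5.9362°, λ = 95.8546°: sin φ = -0.103421, cos φ = 0.994638, sin λ = 0.994784, cos λ = -0.102004.
ΔE = −sin λ·ΔX + cos λ·ΔY = −(0.994784)·(-644.4) + (-0.102004)·(109.9) = 629.83 m.

ΔE = 629.8 m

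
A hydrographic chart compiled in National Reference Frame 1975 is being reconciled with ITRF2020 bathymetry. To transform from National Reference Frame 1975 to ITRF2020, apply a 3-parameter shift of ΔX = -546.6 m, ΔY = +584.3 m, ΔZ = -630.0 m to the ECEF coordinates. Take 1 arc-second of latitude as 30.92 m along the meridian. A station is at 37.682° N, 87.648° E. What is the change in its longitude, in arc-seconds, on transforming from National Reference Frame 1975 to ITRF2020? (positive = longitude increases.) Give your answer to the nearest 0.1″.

sin φ = 0.611278, cos φ = 0.791416, sin λ = 0.999158, cos λ = 0.041039.
East component: ΔE = −sin λ·ΔX + cos λ·ΔY = −(0.999158)(-546.6) + (0.041039)(584.3) = 570.12 m.
1° of latitude spans 3600 × 30.92 = 111312 m; at latitude φ, 1° of longitude spans that × cos φ = 88094.1 m, so Δλ = 570.12 / 88094.1 × 3600 = 23.298″.

Δλ = 23.3″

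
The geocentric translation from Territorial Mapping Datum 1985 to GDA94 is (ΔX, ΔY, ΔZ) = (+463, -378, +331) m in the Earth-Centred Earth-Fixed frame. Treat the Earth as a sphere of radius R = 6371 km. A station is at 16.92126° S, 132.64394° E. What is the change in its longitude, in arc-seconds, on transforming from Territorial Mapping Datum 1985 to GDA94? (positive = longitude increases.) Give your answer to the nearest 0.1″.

Δλ = -2.9″

sin φ = -0.291057, cos φ = 0.956706, sin λ = 0.735578, cos λ = -0.677440.
East component: ΔE = −sin λ·ΔX + cos λ·ΔY = −(0.735578)(463) + (-0.677440)(-378) = -84.50 m.
1° of latitude spans πR/180 = 111195 m; at latitude φ, 1° of longitude spans that × cos φ = 106380.8 m, so Δλ = -84.50 / 106380.8 × 3600 = -2.860″.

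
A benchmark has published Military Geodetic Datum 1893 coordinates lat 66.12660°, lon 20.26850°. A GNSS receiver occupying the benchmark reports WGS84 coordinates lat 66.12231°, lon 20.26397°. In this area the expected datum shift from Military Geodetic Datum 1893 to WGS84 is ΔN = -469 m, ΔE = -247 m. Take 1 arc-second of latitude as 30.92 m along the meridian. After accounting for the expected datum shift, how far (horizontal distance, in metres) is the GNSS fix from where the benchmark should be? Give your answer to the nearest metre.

Observed coordinate differences: Δφ = -0.00429°, Δλ = -0.00453°.
Converting to metres (1° lat = 111312 m, cos φ = 0.404717): observed ΔN = -477.5 m, observed ΔE = -204.1 m.
Subtracting the expected shift leaves a residual of -477.5 − (-469) = -8.5 m north and -204.1 − (-247) = 42.9 m east.
Residual distance = √((-8.5)² + 42.9²) = 43.8 m.

44 m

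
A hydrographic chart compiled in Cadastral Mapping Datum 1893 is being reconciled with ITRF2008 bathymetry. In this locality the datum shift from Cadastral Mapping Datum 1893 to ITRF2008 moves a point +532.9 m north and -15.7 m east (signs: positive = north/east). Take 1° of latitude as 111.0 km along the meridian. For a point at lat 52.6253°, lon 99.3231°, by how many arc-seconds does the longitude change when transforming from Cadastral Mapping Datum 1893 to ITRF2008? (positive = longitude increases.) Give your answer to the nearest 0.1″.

Δλ = -0.8″

At latitude 52.6253°, cos φ = 0.607025.
1° of longitude at this latitude = 111.0 × cos φ = 67.38 km, so Δλ = -15.7 / 67379.8 = -0.0002330° = -0.839″.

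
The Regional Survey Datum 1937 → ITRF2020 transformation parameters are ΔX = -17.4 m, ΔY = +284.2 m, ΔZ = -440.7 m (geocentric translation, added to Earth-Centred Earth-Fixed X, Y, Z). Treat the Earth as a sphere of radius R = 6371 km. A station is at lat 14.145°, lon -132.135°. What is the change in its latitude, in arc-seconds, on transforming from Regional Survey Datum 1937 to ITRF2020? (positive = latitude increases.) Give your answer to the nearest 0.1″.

sin φ = 0.244377, cos φ = 0.969680, sin λ = -0.741566, cos λ = -0.670880.
North component: ΔN = −sin φ cos λ·ΔX − sin φ sin λ·ΔY + cos φ·ΔZ = −(0.244377)(-0.670880)(-17.4) − (0.244377)(-0.741566)(284.2) + (0.969680)(-440.7) = -378.69 m.
1° of latitude spans πR/180 = 111195 m, so Δφ = -378.69 / 111195 × 3600 = -12.260″.

Δφ = -12.3″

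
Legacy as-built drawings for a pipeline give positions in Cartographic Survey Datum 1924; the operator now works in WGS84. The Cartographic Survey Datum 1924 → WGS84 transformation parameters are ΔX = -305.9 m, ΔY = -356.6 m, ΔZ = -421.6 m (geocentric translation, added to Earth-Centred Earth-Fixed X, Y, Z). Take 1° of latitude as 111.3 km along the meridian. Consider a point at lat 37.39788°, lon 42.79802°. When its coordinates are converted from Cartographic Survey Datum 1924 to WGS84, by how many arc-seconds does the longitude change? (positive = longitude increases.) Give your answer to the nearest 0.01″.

sin φ = 0.607346, cos φ = 0.794437, sin λ = 0.679416, cos λ = 0.733753.
East component: ΔE = −sin λ·ΔX + cos λ·ΔY = −(0.679416)(-305.9) + (0.733753)(-356.6) = -53.82 m.
1° of latitude spans 111300 m; at latitude φ, 1° of longitude spans that × cos φ = 88420.8 m, so Δλ = -53.82 / 88420.8 × 3600 = -2.191″.

Δλ = -2.19″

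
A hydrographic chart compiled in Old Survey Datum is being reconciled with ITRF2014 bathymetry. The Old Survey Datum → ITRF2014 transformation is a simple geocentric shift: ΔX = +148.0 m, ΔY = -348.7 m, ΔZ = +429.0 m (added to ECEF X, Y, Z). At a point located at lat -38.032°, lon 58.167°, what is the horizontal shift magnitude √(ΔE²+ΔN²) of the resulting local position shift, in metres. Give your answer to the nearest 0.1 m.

At φ = -38.032°, λ = 58.167°: sin φ = -0.616101, cos φ = 0.787667, sin λ = 0.849589, cos λ = 0.527445.
ΔE = −sin λ·ΔX + cos λ·ΔY = −(0.849589)·(148.0) + (0.527445)·(-348.7) = -309.66 m.
ΔN = −sin φ cos λ·ΔX − sin φ sin λ·ΔY + cos φ·ΔZ = −(-0.616101)(0.527445)(148.0) − (-0.616101)(0.849589)(-348.7) + (0.787667)(429.0) = 203.48 m.
Horizontal magnitude = √(ΔE² + ΔN²) = √((-309.66)² + 203.48²) = 370.53 m.

370.5 m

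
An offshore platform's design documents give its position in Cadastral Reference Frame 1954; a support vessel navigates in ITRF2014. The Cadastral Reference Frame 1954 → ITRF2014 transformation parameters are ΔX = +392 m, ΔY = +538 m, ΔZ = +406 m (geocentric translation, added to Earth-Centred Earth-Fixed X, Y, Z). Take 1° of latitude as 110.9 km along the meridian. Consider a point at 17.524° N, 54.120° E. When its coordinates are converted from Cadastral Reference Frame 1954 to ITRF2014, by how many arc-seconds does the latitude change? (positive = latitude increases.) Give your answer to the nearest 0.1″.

sin φ = 0.301105, cos φ = 0.953591, sin λ = 0.810246, cos λ = 0.586090.
North component: ΔN = −sin φ cos λ·ΔX − sin φ sin λ·ΔY + cos φ·ΔZ = −(0.301105)(0.586090)(392) − (0.301105)(0.810246)(538) + (0.953591)(406) = 186.72 m.
1° of latitude spans 110900 m, so Δφ = 186.72 / 110900 × 3600 = 6.061″.

Δφ = 6.1″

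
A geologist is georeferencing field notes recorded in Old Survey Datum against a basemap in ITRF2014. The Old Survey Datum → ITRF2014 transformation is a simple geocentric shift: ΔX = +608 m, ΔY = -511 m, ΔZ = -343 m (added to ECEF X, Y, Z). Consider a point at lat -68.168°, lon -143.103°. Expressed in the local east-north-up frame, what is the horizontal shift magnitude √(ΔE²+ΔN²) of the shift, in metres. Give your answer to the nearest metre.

828 m

At φ = -68.168°, λ = -143.103°: sin φ = -0.928278, cos φ = 0.371886, sin λ = -0.600378, cos λ = -0.799716.
ΔE = −sin λ·ΔX + cos λ·ΔY = −(-0.600378)·(608) + (-0.799716)·(-511) = 773.68 m.
ΔN = −sin φ cos λ·ΔX − sin φ sin λ·ΔY + cos φ·ΔZ = −(-0.928278)(-0.799716)(608) − (-0.928278)(-0.600378)(-511) + (0.371886)(-343) = -294.12 m.
Horizontal magnitude = √(ΔE² + ΔN²) = √(773.68² + (-294.12)²) = 827.71 m.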